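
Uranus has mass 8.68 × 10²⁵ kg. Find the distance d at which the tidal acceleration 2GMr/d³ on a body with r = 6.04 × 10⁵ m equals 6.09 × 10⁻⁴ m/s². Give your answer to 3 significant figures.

2GMr/d³ = a_tidal  ⇒  d = (2GMr / a_tidal)^(1/3)
d = (2 × 6.674×10⁻¹¹ × (8.68 × 10²⁵) × (6.04 × 10⁵) / (6.09 × 10⁻⁴))^(1/3)
  = 2.26 × 10⁸ m

2.26 × 10⁸ m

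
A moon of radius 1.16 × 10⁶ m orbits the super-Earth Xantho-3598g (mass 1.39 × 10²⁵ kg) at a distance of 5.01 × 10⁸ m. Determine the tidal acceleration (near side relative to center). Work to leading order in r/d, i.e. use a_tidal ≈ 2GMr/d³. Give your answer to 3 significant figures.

1.71 × 10⁻⁵ m/s²

Δg = 2GMr/d³
   = 2 × (6.674 × 10⁻¹¹) × (1.39 × 10²⁵) × (1.16 × 10⁶) / (5.01 × 10⁸)³
   = 1.71 × 10⁻⁵ m/s²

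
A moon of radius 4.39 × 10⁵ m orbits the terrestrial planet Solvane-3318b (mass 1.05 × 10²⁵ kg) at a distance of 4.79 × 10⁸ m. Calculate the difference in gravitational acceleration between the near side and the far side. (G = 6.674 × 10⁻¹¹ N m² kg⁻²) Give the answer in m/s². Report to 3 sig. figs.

Δa = 4GMr/d³
   = 4 × (6.674 × 10⁻¹¹) × (1.05 × 10²⁵) × (4.39 × 10⁵) / (4.79 × 10⁸)³
   = 1.12 × 10⁻⁵ m/s²

1.12 × 10⁻⁵ m/s²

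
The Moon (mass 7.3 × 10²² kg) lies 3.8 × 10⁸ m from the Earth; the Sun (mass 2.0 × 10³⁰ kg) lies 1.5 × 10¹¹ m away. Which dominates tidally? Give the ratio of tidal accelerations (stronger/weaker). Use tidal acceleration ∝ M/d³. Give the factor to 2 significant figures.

Tidal stretch scales as M/d³; compute that for each body.
The Moon: (7.3 × 10²²) / (3.8 × 10⁸)³ = 1.330 × 10⁻³
The Sun: (2.0 × 10³⁰) / (1.5 × 10¹¹)³ = 5.926 × 10⁻⁴
Ratio (larger/smaller) = 2.2

The Moon, by a factor of ≈ 2.2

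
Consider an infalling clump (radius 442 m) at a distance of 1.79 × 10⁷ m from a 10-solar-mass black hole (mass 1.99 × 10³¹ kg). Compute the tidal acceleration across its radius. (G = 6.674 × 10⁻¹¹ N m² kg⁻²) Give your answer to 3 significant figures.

Δa = 2GMr/d³
   = 2 × (6.674 × 10⁻¹¹) × (1.99 × 10³¹) × (442) / (1.79 × 10⁷)³
   = 2.05 × 10² m/s²

2.05 × 10² m/s²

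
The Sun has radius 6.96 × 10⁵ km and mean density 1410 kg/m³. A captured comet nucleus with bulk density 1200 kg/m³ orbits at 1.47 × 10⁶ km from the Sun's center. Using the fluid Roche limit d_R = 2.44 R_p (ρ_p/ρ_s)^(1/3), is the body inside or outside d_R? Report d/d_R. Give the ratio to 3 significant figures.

d_R = 2.44 × (6.96 × 10⁵ km) × (1410/1200)^(1/3) = 1.792 × 10⁶ km
d/d_R = (1.47 × 10⁶) / (1.792 × 10⁶) = 0.820
Since d/d_R < 1, the body is inside the Roche limit.

inside; d/d_R ≈ 0.820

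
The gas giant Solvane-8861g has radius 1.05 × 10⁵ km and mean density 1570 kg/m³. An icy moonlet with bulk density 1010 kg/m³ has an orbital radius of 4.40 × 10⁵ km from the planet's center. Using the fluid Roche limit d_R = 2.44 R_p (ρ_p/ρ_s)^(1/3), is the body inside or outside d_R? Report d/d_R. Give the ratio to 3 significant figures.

d_R = 2.44 × (1.05 × 10⁵ km) × (1570/1010)^(1/3) = 2.968 × 10⁵ km
d/d_R = (4.40 × 10⁵) / (2.968 × 10⁵) = 1.48
Since d/d_R > 1, the body is outside the Roche limit.

outside; d/d_R ≈ 1.48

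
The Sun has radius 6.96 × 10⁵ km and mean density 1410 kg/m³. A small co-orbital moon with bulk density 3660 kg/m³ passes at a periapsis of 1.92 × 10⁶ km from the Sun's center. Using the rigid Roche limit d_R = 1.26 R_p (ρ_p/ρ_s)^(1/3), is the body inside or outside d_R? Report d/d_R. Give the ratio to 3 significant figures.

outside; d/d_R ≈ 3.01

d_R = 1.26 × (6.96 × 10⁵ km) × (1410/3660)^(1/3) = 6.381 × 10⁵ km
d/d_R = (1.92 × 10⁶) / (6.381 × 10⁵) = 3.01
Since d/d_R > 1, the body is outside the Roche limit.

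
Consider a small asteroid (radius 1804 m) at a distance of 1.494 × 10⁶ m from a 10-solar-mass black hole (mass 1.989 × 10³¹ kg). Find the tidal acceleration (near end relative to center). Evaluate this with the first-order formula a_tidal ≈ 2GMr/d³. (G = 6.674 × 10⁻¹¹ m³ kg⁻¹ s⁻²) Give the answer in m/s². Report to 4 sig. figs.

Δa = 2GMr/d³
   = 2 × (6.674 × 10⁻¹¹) × (1.989 × 10³¹) × (1804) / (1.494 × 10⁶)³
   = 1.436 × 10⁶ m/s²

1.436 × 10⁶ m/s²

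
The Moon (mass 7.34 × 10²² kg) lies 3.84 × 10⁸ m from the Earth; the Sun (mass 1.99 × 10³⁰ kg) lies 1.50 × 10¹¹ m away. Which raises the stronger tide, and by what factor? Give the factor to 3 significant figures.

Tidal acceleration ∝ M/d³, so compare M/d³ for each.
The Moon: (7.34 × 10²²) / (3.84 × 10⁸)³ = 1.296 × 10⁻³
The Sun: (1.99 × 10³⁰) / (1.50 × 10¹¹)³ = 5.896 × 10⁻⁴
Ratio (larger/smaller) = 2.20

The Moon, by a factor of ≈ 2.20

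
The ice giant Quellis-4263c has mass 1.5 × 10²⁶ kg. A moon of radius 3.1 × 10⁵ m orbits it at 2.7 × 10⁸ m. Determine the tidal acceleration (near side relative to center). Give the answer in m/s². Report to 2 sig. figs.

Δg = 2GMr/d³
   = 2 × (6.674 × 10⁻¹¹) × (1.5 × 10²⁶) × (3.1 × 10⁵) / (2.7 × 10⁸)³
   = 3.2 × 10⁻⁴ m/s²

3.2 × 10⁻⁴ m/s²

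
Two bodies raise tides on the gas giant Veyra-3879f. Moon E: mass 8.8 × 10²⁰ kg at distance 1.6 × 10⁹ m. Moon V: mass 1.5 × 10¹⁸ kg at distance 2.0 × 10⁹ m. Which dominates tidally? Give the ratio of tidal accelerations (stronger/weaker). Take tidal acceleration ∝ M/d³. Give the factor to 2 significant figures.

Tidal stretch scales as M/d³; compute that for each body.
Moon E: (8.8 × 10²⁰) / (1.6 × 10⁹)³ = 2.148 × 10⁻⁷
Moon V: (1.5 × 10¹⁸) / (2.0 × 10⁹)³ = 1.875 × 10⁻¹⁰
Ratio (larger/smaller) = 1100

Moon E, by a factor of ≈ 1100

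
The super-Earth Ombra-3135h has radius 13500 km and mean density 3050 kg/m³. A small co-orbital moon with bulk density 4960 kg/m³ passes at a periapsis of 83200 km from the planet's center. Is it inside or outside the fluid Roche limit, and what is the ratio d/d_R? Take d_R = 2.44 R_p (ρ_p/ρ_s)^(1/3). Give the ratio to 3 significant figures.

outside; d/d_R ≈ 2.97

d_R = 2.44 × (13500 km) × (3050/4960)^(1/3) = 28010 km
d/d_R = (83200) / (28010) = 2.97
Since d/d_R > 1, the body is outside the Roche limit.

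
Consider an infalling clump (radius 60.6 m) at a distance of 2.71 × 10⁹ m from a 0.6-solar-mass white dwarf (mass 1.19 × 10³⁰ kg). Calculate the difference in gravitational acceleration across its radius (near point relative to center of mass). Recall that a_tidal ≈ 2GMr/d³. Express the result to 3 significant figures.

Δg = 2GMr/d³
   = 2 × (6.674 × 10⁻¹¹) × (1.19 × 10³⁰) × (60.6) / (2.71 × 10⁹)³
   = 4.84 × 10⁻⁷ m/s²

4.84 × 10⁻⁷ m/s²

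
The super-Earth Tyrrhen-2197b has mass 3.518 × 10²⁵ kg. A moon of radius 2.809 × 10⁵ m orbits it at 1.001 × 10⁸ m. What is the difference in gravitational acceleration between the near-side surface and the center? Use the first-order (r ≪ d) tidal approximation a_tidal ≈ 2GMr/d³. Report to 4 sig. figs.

Δa = 2GMr/d³
   = 2 × (6.674 × 10⁻¹¹) × (3.518 × 10²⁵) × (2.809 × 10⁵) / (1.001 × 10⁸)³
   = 1.315 × 10⁻³ m/s²

1.315 × 10⁻³ m/s²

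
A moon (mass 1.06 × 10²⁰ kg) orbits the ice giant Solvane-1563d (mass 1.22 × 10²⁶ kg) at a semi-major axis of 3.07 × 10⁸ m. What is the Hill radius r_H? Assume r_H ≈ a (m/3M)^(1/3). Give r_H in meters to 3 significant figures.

r_H ≈ a (m/3M)^(1/3)
    = (3.07 × 10⁸) × (1.06 × 10²⁰ / (3 × 1.22 × 10²⁶))^(1/3)
    = 2.03 × 10⁶ m

2.03 × 10⁶ m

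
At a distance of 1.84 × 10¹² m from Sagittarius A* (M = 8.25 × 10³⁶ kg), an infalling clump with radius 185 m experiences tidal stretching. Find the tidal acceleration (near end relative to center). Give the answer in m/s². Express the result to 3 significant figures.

3.27 × 10⁻⁸ m/s²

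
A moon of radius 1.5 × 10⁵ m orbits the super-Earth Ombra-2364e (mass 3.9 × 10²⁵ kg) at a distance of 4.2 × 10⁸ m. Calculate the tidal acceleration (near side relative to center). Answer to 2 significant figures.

1.1 × 10⁻⁵ m/s²

Since r ≪ d, expand the inverse-square field across one radius to get the leading 2GMr/d³ term.
Δa = 2GMr/d³
   = 2 × (6.674 × 10⁻¹¹) × (3.9 × 10²⁵) × (1.5 × 10⁵) / (4.2 × 10⁸)³
   = 1.1 × 10⁻⁵ m/s²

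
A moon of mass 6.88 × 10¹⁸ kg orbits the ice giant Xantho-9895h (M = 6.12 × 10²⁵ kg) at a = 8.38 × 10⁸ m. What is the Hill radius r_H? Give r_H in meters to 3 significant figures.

2.80 × 10⁶ m

r_H ≈ a (m/3M)^(1/3)
    = (8.38 × 10⁸) × (6.88 × 10¹⁸ / (3 × 6.12 × 10²⁵))^(1/3)
    = 2.80 × 10⁶ m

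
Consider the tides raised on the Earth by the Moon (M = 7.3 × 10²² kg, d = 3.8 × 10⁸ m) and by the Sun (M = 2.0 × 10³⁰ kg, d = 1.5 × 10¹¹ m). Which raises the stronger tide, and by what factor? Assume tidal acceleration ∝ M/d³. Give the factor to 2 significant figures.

Compare M/d³ for the two perturbers:
The Moon: (7.3 × 10²²) / (3.8 × 10⁸)³ = 1.330 × 10⁻³
The Sun: (2.0 × 10³⁰) / (1.5 × 10¹¹)³ = 5.926 × 10⁻⁴
Ratio (larger/smaller) = 2.2

The Moon, by a factor of ≈ 2.2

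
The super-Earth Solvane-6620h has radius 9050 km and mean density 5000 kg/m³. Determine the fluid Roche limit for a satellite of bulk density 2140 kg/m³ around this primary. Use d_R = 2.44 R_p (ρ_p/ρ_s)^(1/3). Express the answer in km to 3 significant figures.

29300 km

d_R = 2.44 × 9050 km × (5000/2140)^(1/3)
    = 29300 km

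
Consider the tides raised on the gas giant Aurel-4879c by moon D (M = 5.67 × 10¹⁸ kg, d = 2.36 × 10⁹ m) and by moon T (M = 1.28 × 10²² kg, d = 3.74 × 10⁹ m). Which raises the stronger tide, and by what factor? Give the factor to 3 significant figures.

Moon T, by a factor of ≈ 567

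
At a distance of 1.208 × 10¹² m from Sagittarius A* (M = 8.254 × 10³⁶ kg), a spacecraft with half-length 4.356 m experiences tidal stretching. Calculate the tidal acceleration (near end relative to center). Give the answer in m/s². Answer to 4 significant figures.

2.722 × 10⁻⁹ m/s²

Δg = 2GMr/d³
   = 2 × (6.674 × 10⁻¹¹) × (8.254 × 10³⁶) × (4.356) / (1.208 × 10¹²)³
   = 2.722 × 10⁻⁹ m/s²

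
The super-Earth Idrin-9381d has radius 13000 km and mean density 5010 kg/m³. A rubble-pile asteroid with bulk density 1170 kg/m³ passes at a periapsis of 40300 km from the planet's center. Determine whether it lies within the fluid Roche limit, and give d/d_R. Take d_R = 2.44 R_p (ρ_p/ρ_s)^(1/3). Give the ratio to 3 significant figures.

d_R = 2.44 × (13000 km) × (5010/1170)^(1/3) = 51510 km
d/d_R = (40300) / (51510) = 0.782
Since d/d_R < 1, the body is inside the Roche limit.

inside; d/d_R ≈ 0.782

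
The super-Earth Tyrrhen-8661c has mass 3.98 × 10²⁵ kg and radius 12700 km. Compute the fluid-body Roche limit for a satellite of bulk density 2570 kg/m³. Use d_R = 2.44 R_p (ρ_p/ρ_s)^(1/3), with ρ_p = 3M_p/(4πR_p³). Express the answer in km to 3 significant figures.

37700 km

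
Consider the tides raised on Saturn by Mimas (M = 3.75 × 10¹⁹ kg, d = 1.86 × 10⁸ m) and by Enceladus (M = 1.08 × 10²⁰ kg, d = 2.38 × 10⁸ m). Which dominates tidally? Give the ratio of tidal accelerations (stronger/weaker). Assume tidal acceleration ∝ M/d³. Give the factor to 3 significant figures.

Enceladus, by a factor of ≈ 1.37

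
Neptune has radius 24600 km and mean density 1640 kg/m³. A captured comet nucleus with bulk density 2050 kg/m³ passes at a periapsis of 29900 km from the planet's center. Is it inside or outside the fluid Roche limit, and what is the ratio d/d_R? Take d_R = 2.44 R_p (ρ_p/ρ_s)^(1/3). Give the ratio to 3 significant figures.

d_R = 2.44 × (24600 km) × (1640/2050)^(1/3) = 55720 km
d/d_R = (29900) / (55720) = 0.537
Since d/d_R < 1, the body is inside the Roche limit.

inside; d/d_R ≈ 0.537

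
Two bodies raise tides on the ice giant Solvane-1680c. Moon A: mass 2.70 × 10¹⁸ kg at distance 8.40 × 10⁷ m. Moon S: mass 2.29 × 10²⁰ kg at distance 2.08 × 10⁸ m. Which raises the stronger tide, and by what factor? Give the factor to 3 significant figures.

Moon S, by a factor of ≈ 5.59

Tidal acceleration ∝ M/d³, so compare M/d³ for each.
Moon A: (2.70 × 10¹⁸) / (8.40 × 10⁷)³ = 4.555 × 10⁻⁶
Moon S: (2.29 × 10²⁰) / (2.08 × 10⁸)³ = 2.545 × 10⁻⁵
Ratio (larger/smaller) = 5.59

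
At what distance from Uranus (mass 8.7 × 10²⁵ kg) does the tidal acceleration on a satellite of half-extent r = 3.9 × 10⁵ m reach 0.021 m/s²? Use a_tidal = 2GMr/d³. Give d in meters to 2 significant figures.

6.0 × 10⁷ m

2GMr/d³ = a_tidal  ⇒  d = (2GMr / a_tidal)^(1/3)
d = (2 × 6.674×10⁻¹¹ × (8.7 × 10²⁵) × (3.9 × 10⁵) / (0.021))^(1/3)
  = 6.0 × 10⁷ m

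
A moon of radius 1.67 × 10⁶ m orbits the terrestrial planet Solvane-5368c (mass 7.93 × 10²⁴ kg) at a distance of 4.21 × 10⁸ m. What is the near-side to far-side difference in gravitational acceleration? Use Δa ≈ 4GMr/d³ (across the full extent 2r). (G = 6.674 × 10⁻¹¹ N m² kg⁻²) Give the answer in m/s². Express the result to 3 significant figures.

Near-to-far spans 2r, so the tidal difference is twice the near-to-center value: 4GMr/d³.
Δa = 4GMr/d³
   = 4 × (6.674 × 10⁻¹¹) × (7.93 × 10²⁴) × (1.67 × 10⁶) / (4.21 × 10⁸)³
   = 4.74 × 10⁻⁵ m/s²

4.74 × 10⁻⁵ m/s²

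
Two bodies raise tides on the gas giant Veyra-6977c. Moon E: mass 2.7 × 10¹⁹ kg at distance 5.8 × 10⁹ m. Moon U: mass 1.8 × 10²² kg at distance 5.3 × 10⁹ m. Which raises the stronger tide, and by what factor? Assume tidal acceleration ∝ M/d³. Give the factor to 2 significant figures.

Tidal stretch scales as M/d³; compute that for each body.
Moon E: (2.7 × 10¹⁹) / (5.8 × 10⁹)³ = 1.384 × 10⁻¹⁰
Moon U: (1.8 × 10²²) / (5.3 × 10⁹)³ = 1.209 × 10⁻⁷
Ratio (larger/smaller) = 870

Moon U, by a factor of ≈ 870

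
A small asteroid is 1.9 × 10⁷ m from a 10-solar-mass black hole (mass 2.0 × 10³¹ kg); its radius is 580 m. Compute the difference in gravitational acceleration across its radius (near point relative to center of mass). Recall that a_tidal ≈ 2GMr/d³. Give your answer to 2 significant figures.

Δa = 2GMr/d³
   = 2 × (6.674 × 10⁻¹¹) × (2.0 × 10³¹) × (580) / (1.9 × 10⁷)³
   = 2.3 × 10² m/s²

2.3 × 10² m/s²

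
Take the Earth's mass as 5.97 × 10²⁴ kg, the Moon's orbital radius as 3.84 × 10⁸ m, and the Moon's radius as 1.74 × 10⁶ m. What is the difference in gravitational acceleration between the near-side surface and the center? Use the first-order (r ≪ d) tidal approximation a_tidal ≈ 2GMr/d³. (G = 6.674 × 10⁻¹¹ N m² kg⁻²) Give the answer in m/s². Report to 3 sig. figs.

a_tidal = 2GMr/d³
        = 2 × (6.674 × 10⁻¹¹) × (5.97 × 10²⁴) × (1.74 × 10⁶) / (3.84 × 10⁸)³
        = 2.45 × 10⁻⁵ m/s²

2.45 × 10⁻⁵ m/s²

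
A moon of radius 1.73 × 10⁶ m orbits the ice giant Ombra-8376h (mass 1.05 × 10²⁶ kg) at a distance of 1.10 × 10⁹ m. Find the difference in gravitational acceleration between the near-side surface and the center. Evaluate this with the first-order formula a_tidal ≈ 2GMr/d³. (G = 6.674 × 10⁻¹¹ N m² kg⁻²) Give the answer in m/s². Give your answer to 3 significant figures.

1.82 × 10⁻⁵ m/s²

The tidal stretch is the gradient of GM/d² times the body's extent r, hence the 1/d³ dependence.
Δg = 2GMr/d³
   = 2 × (6.674 × 10⁻¹¹) × (1.05 × 10²⁶) × (1.73 × 10⁶) / (1.10 × 10⁹)³
   = 1.82 × 10⁻⁵ m/s²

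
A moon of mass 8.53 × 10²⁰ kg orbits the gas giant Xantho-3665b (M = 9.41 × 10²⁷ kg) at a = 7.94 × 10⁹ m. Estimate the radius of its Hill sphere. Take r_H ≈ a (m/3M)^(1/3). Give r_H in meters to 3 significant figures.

2.47 × 10⁷ m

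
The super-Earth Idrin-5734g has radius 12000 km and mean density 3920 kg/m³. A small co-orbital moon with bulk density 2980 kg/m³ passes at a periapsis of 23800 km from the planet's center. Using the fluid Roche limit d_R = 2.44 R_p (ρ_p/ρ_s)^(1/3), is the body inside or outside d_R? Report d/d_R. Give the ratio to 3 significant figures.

d_R = 2.44 × (12000 km) × (3920/2980)^(1/3) = 32080 km
d/d_R = (23800) / (32080) = 0.742
Since d/d_R < 1, the body is inside the Roche limit.

inside; d/d_R ≈ 0.742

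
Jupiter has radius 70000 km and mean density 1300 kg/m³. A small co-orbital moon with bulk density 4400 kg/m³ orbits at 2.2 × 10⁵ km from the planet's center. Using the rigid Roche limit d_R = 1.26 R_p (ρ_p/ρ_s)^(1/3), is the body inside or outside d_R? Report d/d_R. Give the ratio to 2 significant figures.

outside; d/d_R ≈ 3.7

d_R = 1.26 × (70000 km) × (1300/4400)^(1/3) = 58740 km
d/d_R = (2.2 × 10⁵) / (58740) = 3.7
Since d/d_R > 1, the body is outside the Roche limit.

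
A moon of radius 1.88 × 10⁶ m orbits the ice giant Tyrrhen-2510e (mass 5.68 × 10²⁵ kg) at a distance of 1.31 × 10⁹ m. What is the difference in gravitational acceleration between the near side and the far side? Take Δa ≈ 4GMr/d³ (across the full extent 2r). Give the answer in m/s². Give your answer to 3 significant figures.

a_tidal = 4GMr/d³
        = 4 × (6.674 × 10⁻¹¹) × (5.68 × 10²⁵) × (1.88 × 10⁶) / (1.31 × 10⁹)³
        = 1.27 × 10⁻⁵ m/s²

1.27 × 10⁻⁵ m/s²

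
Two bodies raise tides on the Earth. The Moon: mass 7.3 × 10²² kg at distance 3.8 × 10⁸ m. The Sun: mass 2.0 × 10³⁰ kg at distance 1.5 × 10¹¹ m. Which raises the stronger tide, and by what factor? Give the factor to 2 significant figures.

The Moon, by a factor of ≈ 2.2

Tidal stretch scales as M/d³; compute that for each body.
The Moon: (7.3 × 10²²) / (3.8 × 10⁸)³ = 1.330 × 10⁻³
The Sun: (2.0 × 10³⁰) / (1.5 × 10¹¹)³ = 5.926 × 10⁻⁴
Ratio (larger/smaller) = 2.2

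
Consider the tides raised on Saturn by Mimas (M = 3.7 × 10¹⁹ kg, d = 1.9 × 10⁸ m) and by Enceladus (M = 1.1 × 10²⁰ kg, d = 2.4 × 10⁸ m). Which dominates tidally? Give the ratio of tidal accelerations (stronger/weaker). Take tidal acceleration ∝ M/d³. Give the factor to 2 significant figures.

Enceladus, by a factor of ≈ 1.5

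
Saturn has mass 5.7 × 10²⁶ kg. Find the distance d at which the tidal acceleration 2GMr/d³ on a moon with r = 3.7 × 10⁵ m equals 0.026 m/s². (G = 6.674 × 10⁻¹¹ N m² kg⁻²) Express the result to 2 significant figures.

1.0 × 10⁸ m

2GMr/d³ = a_tidal  ⇒  d = (2GMr / a_tidal)^(1/3)
d = (2 × 6.674×10⁻¹¹ × (5.7 × 10²⁶) × (3.7 × 10⁵) / (0.026))^(1/3)
  = 1.0 × 10⁸ m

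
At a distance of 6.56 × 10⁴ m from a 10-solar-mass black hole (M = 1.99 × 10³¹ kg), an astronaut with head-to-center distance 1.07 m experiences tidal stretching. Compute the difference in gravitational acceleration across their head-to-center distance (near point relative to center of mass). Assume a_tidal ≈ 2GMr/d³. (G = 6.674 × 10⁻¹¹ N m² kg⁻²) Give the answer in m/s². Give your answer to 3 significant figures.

1.01 × 10⁷ m/s²

Δg = 2GMr/d³
   = 2 × (6.674 × 10⁻¹¹) × (1.99 × 10³¹) × (1.07) / (6.56 × 10⁴)³
   = 1.01 × 10⁷ m/s²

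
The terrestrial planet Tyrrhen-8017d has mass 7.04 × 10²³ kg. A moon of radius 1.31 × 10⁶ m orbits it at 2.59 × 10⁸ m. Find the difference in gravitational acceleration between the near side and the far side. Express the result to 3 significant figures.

a_tidal = 4GMr/d³
        = 4 × (6.674 × 10⁻¹¹) × (7.04 × 10²³) × (1.31 × 10⁶) / (2.59 × 10⁸)³
        = 1.42 × 10⁻⁵ m/s²

1.42 × 10⁻⁵ m/s²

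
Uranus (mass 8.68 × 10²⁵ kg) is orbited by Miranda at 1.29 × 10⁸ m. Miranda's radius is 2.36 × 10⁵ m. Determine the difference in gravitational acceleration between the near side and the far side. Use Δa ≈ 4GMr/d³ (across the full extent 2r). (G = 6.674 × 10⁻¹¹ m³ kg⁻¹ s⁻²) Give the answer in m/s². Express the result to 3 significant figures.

a_tidal = 4GMr/d³
        = 4 × (6.674 × 10⁻¹¹) × (8.68 × 10²⁵) × (2.36 × 10⁵) / (1.29 × 10⁸)³
        = 2.55 × 10⁻³ m/s²

2.55 × 10⁻³ m/s²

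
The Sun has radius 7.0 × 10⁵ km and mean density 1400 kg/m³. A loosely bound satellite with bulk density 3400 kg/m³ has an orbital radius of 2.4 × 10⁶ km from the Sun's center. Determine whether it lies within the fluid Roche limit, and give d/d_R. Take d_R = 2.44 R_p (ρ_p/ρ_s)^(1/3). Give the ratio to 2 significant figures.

d_R = 2.44 × (7.0 × 10⁵ km) × (1400/3400)^(1/3) = 1.271 × 10⁶ km
d/d_R = (2.4 × 10⁶) / (1.271 × 10⁶) = 1.9
Since d/d_R > 1, the body is outside the Roche limit.

outside; d/d_R ≈ 1.9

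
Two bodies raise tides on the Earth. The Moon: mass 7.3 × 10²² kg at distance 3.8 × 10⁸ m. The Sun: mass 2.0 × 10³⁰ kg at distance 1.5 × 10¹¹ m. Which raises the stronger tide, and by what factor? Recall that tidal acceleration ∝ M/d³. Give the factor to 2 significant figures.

Tidal acceleration ∝ M/d³, so compare M/d³ for each.
The Moon: (7.3 × 10²²) / (3.8 × 10⁸)³ = 1.330 × 10⁻³
The Sun: (2.0 × 10³⁰) / (1.5 × 10¹¹)³ = 5.926 × 10⁻⁴
Ratio (larger/smaller) = 2.2

The Moon, by a factor of ≈ 2.2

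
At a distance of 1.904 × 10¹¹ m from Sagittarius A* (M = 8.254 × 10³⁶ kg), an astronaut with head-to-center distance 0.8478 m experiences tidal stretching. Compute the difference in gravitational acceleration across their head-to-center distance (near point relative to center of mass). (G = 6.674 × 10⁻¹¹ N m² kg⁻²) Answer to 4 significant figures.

1.353 × 10⁻⁷ m/s²

Since r ≪ d, expand the inverse-square field across one radius to get the leading 2GMr/d³ term.
Δa = 2GMr/d³
   = 2 × (6.674 × 10⁻¹¹) × (8.254 × 10³⁶) × (0.8478) / (1.904 × 10¹¹)³
   = 1.353 × 10⁻⁷ m/s²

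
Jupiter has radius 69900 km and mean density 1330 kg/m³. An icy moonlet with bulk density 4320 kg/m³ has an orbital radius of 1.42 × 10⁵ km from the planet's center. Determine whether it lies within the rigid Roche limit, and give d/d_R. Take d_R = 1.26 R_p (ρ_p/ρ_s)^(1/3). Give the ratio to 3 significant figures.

outside; d/d_R ≈ 2.39

d_R = 1.26 × (69900 km) × (1330/4320)^(1/3) = 59470 km
d/d_R = (1.42 × 10⁵) / (59470) = 2.39
Since d/d_R > 1, the body is outside the Roche limit.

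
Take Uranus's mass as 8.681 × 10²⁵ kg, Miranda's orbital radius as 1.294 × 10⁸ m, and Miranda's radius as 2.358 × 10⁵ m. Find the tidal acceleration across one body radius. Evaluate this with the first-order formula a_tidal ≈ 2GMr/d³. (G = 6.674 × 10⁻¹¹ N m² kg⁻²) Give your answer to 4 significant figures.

1.261 × 10⁻³ m/s²

Since r ≪ d, expand the inverse-square field across one radius to get the leading 2GMr/d³ term.
Δa = 2GMr/d³
   = 2 × (6.674 × 10⁻¹¹) × (8.681 × 10²⁵) × (2.358 × 10⁵) / (1.294 × 10⁸)³
   = 1.261 × 10⁻³ m/s²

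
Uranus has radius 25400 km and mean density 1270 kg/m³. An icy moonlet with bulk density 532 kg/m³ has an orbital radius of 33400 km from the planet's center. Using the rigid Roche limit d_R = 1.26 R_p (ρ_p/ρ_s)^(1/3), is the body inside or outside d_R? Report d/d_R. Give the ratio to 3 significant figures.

d_R = 1.26 × (25400 km) × (1270/532)^(1/3) = 42770 km
d/d_R = (33400) / (42770) = 0.781
Since d/d_R < 1, the body is inside the Roche limit.

inside; d/d_R ≈ 0.781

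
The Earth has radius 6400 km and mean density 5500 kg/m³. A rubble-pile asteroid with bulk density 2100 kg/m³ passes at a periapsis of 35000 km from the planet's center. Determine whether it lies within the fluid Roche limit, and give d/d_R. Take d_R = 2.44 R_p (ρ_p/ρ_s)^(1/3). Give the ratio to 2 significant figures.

d_R = 2.44 × (6400 km) × (5500/2100)^(1/3) = 21530 km
d/d_R = (35000) / (21530) = 1.6
Since d/d_R > 1, the body is outside the Roche limit.

outside; d/d_R ≈ 1.6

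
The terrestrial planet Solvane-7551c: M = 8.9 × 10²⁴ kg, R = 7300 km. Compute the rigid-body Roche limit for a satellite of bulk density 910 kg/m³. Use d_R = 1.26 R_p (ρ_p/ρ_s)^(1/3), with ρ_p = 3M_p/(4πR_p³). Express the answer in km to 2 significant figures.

ρ_p = 3M_p/(4πR_p³) = 3 × (8.9 × 10²⁴) / (4π × (7.3 × 10⁶ m)³) = 5500 kg/m³
d_R = 1.26 × 7300 km × (5500/910)^(1/3)
    = 17000 km

17000 km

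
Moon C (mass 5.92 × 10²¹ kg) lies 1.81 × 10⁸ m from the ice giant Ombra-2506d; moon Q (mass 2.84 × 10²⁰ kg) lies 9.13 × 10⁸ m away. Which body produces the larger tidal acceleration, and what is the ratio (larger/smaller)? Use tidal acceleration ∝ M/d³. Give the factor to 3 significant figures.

Tidal stretch scales as M/d³; compute that for each body.
Moon C: (5.92 × 10²¹) / (1.81 × 10⁸)³ = 9.984 × 10⁻⁴
Moon Q: (2.84 × 10²⁰) / (9.13 × 10⁸)³ = 3.732 × 10⁻⁷
Ratio (larger/smaller) = 2680

Moon C, by a factor of ≈ 2680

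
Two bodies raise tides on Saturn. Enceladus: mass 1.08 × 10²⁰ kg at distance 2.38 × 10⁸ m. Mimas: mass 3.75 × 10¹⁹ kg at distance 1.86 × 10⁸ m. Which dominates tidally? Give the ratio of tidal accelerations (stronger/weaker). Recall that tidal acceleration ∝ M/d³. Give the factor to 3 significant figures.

Enceladus, by a factor of ≈ 1.37

Tidal acceleration ∝ M/d³, so compare M/d³ for each.
Enceladus: (1.08 × 10²⁰) / (2.38 × 10⁸)³ = 8.011 × 10⁻⁶
Mimas: (3.75 × 10¹⁹) / (1.86 × 10⁸)³ = 5.828 × 10⁻⁶
Ratio (larger/smaller) = 1.37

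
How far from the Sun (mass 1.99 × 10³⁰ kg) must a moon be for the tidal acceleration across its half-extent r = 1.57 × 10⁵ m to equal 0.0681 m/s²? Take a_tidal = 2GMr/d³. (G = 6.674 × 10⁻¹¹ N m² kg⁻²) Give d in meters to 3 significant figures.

2GMr/d³ = a_tidal  ⇒  d = (2GMr / a_tidal)^(1/3)
d = (2 × 6.674×10⁻¹¹ × (1.99 × 10³⁰) × (1.57 × 10⁵) / (0.0681))^(1/3)
  = 8.49 × 10⁸ m

8.49 × 10⁸ m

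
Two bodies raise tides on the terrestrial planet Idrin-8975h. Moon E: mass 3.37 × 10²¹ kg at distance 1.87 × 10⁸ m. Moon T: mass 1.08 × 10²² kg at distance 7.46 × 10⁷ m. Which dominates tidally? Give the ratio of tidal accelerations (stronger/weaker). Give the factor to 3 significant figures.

Moon T, by a factor of ≈ 50.5

Compare M/d³ for the two perturbers:
Moon E: (3.37 × 10²¹) / (1.87 × 10⁸)³ = 5.154 × 10⁻⁴
Moon T: (1.08 × 10²²) / (7.46 × 10⁷)³ = 2.601 × 10⁻²
Ratio (larger/smaller) = 50.5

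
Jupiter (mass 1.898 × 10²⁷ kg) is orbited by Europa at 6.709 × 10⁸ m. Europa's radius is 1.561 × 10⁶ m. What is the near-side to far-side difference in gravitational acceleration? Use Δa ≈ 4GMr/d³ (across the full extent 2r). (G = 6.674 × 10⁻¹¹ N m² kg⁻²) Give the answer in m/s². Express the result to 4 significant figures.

2.619 × 10⁻³ m/s²

Δa = 4GMr/d³
   = 4 × (6.674 × 10⁻¹¹) × (1.898 × 10²⁷) × (1.561 × 10⁶) / (6.709 × 10⁸)³
   = 2.619 × 10⁻³ m/s²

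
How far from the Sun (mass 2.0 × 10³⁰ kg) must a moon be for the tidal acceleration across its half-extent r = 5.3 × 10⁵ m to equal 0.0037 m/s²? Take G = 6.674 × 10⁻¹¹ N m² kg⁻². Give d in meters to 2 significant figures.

3.4 × 10⁹ m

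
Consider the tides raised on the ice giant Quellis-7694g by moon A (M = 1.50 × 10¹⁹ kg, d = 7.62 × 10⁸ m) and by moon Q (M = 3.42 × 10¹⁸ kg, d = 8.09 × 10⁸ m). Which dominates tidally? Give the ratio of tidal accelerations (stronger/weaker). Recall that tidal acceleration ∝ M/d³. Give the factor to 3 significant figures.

Moon A, by a factor of ≈ 5.25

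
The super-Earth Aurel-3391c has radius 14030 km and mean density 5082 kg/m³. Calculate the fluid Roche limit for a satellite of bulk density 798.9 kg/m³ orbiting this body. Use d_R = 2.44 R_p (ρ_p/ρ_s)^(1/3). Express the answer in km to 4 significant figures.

d_R = 2.44 × 14030 km × (5082/798.9)^(1/3)
    = 63430 km

63430 km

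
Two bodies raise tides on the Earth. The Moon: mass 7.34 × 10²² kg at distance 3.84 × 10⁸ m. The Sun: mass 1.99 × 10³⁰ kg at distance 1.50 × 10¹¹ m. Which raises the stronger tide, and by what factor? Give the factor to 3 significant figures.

The Moon, by a factor of ≈ 2.20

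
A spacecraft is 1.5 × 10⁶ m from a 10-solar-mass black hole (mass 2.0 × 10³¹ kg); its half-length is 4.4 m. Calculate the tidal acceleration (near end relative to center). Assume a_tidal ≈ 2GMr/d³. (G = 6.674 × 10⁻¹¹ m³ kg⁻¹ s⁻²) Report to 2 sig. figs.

3.5 × 10³ m/s²

Differencing GM/(d−r)² and GM/d² to first order in r/d gives 2GMr/d³.
a_tidal = 2GMr/d³
        = 2 × (6.674 × 10⁻¹¹) × (2.0 × 10³¹) × (4.4) / (1.5 × 10⁶)³
        = 3.5 × 10³ m/s²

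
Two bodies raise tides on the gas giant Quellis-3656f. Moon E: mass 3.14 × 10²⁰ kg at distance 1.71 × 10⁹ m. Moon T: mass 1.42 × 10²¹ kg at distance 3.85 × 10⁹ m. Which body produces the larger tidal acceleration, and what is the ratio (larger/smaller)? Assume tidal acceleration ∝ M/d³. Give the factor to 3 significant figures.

Tidal stretch scales as M/d³; compute that for each body.
Moon E: (3.14 × 10²⁰) / (1.71 × 10⁹)³ = 6.280 × 10⁻⁸
Moon T: (1.42 × 10²¹) / (3.85 × 10⁹)³ = 2.488 × 10⁻⁸
Ratio (larger/smaller) = 2.52

Moon E, by a factor of ≈ 2.52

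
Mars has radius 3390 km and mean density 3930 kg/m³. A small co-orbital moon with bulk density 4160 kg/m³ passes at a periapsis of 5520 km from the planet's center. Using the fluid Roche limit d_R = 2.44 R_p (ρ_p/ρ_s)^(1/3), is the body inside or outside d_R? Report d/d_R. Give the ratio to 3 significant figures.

d_R = 2.44 × (3390 km) × (3930/4160)^(1/3) = 8116 km
d/d_R = (5520) / (8116) = 0.680
Since d/d_R < 1, the body is inside the Roche limit.

inside; d/d_R ≈ 0.680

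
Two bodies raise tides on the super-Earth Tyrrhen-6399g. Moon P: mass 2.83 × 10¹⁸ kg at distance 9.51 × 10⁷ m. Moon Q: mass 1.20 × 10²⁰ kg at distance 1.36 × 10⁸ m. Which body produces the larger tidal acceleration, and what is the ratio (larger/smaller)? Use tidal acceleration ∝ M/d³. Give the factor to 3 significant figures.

Compare M/d³ for the two perturbers:
Moon P: (2.83 × 10¹⁸) / (9.51 × 10⁷)³ = 3.290 × 10⁻⁶
Moon Q: (1.20 × 10²⁰) / (1.36 × 10⁸)³ = 4.771 × 10⁻⁵
Ratio (larger/smaller) = 14.5

Moon Q, by a factor of ≈ 14.5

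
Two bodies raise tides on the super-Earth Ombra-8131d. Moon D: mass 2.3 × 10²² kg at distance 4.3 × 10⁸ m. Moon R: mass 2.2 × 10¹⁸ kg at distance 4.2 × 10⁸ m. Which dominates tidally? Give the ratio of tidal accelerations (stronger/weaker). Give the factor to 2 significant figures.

Moon D, by a factor of ≈ 9700

Tidal acceleration ∝ M/d³, so compare M/d³ for each.
Moon D: (2.3 × 10²²) / (4.3 × 10⁸)³ = 2.893 × 10⁻⁴
Moon R: (2.2 × 10¹⁸) / (4.2 × 10⁸)³ = 2.969 × 10⁻⁸
Ratio (larger/smaller) = 9700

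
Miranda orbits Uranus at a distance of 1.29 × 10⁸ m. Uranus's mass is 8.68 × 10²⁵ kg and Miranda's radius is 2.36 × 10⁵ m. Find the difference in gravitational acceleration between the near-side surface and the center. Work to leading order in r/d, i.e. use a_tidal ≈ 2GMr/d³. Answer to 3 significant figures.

1.27 × 10⁻³ m/s²

Differencing GM/(d−r)² and GM/d² to first order in r/d gives 2GMr/d³.
Δg = 2GMr/d³
   = 2 × (6.674 × 10⁻¹¹) × (8.68 × 10²⁵) × (2.36 × 10⁵) / (1.29 × 10⁸)³
   = 1.27 × 10⁻³ m/s²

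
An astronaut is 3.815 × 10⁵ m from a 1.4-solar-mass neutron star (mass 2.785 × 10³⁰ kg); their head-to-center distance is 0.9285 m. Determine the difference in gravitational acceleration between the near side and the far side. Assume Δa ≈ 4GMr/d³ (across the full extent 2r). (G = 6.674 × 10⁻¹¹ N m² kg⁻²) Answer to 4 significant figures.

a_tidal = 4GMr/d³
        = 4 × (6.674 × 10⁻¹¹) × (2.785 × 10³⁰) × (0.9285) / (3.815 × 10⁵)³
        = 1.243 × 10⁴ m/s²

1.243 × 10⁴ m/s²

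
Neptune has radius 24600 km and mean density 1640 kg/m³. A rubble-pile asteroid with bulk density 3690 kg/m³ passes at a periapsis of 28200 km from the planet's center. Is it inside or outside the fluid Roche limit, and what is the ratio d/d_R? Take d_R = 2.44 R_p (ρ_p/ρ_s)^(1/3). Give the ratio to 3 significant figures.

d_R = 2.44 × (24600 km) × (1640/3690)^(1/3) = 45810 km
d/d_R = (28200) / (45810) = 0.616
Since d/d_R < 1, the body is inside the Roche limit.

inside; d/d_R ≈ 0.616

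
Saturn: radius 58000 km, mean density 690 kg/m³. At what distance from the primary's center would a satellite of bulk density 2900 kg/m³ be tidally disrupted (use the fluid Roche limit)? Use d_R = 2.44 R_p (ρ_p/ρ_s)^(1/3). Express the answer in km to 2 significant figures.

88000 km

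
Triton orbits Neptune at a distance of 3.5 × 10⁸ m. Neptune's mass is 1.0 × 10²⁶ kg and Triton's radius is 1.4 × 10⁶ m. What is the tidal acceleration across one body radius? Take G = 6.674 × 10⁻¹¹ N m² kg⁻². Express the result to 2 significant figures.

4.4 × 10⁻⁴ m/s²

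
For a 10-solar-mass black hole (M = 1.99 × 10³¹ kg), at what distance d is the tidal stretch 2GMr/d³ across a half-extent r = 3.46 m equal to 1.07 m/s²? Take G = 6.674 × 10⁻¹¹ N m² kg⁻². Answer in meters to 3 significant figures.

2GMr/d³ = a_tidal  ⇒  d = (2GMr / a_tidal)^(1/3)
d = (2 × 6.674×10⁻¹¹ × (1.99 × 10³¹) × (3.46) / (1.07))^(1/3)
  = 2.05 × 10⁷ m

2.05 × 10⁷ m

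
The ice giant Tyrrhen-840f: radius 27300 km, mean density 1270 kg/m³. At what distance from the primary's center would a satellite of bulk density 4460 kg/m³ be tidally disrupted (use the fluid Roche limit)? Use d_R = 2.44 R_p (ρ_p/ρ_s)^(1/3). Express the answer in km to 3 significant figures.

d_R = 2.44 × 27300 km × (1270/4460)^(1/3)
    = 43800 km

43800 km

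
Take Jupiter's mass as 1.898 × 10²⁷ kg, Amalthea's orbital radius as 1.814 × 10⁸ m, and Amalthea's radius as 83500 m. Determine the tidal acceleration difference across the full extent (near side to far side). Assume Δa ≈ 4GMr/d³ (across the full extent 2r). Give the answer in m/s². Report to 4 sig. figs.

7.088 × 10⁻³ m/s²

a_tidal = 4GMr/d³
        = 4 × (6.674 × 10⁻¹¹) × (1.898 × 10²⁷) × (83500) / (1.814 × 10⁸)³
        = 7.088 × 10⁻³ m/s²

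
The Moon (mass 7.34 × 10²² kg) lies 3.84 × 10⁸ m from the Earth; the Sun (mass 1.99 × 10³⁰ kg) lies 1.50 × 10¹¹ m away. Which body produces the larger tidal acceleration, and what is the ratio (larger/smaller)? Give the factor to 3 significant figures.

The Moon, by a factor of ≈ 2.20

Compare M/d³ for the two perturbers:
The Moon: (7.34 × 10²²) / (3.84 × 10⁸)³ = 1.296 × 10⁻³
The Sun: (1.99 × 10³⁰) / (1.50 × 10¹¹)³ = 5.896 × 10⁻⁴
Ratio (larger/smaller) = 2.20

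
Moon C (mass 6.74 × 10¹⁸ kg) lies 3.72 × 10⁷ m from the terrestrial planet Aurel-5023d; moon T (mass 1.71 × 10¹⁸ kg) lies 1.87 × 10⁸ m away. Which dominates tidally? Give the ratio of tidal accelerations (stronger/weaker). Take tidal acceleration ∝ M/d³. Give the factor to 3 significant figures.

Moon C, by a factor of ≈ 501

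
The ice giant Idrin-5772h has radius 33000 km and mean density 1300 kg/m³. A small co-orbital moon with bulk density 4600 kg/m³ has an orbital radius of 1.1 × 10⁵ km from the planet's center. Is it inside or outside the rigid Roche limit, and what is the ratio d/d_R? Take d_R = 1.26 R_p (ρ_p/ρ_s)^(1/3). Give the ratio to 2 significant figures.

outside; d/d_R ≈ 4.0

d_R = 1.26 × (33000 km) × (1300/4600)^(1/3) = 27290 km
d/d_R = (1.1 × 10⁵) / (27290) = 4.0
Since d/d_R > 1, the body is outside the Roche limit.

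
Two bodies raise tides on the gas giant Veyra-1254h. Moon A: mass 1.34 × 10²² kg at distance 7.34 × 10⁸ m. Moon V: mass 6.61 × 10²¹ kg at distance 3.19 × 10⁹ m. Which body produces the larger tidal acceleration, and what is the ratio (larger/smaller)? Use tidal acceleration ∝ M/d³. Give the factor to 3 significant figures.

Moon A, by a factor of ≈ 166

Tidal acceleration ∝ M/d³, so compare M/d³ for each.
Moon A: (1.34 × 10²²) / (7.34 × 10⁸)³ = 3.389 × 10⁻⁵
Moon V: (6.61 × 10²¹) / (3.19 × 10⁹)³ = 2.036 × 10⁻⁷
Ratio (larger/smaller) = 166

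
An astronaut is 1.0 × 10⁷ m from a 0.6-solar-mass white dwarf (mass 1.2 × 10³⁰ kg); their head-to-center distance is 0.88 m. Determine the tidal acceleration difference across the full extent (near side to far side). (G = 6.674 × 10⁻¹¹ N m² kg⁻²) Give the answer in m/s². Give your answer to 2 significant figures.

2.8 × 10⁻¹ m/s²

Δa = 4GMr/d³
   = 4 × (6.674 × 10⁻¹¹) × (1.2 × 10³⁰) × (0.88) / (1.0 × 10⁷)³
   = 2.8 × 10⁻¹ m/s²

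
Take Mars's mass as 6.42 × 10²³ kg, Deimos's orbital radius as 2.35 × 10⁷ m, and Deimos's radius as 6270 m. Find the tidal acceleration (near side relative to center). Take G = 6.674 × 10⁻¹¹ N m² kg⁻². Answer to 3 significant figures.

4.14 × 10⁻⁵ m/s²

Δg = 2GMr/d³
   = 2 × (6.674 × 10⁻¹¹) × (6.42 × 10²³) × (6270) / (2.35 × 10⁷)³
   = 4.14 × 10⁻⁵ m/s²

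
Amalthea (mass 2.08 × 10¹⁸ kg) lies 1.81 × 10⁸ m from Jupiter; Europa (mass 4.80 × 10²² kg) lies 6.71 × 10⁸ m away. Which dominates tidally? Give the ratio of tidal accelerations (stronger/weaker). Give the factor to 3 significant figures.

Europa, by a factor of ≈ 453

The tide-raising term goes as M/d³ (the gradient of a 1/d² field).
Amalthea: (2.08 × 10¹⁸) / (1.81 × 10⁸)³ = 3.508 × 10⁻⁷
Europa: (4.80 × 10²²) / (6.71 × 10⁸)³ = 1.589 × 10⁻⁴
Ratio (larger/smaller) = 453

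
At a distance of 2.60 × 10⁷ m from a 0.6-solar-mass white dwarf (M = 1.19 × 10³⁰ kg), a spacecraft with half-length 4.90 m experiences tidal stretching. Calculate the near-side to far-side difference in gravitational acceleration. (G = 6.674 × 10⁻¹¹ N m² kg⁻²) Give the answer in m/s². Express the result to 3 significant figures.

The field gradient is 2GM/d³; across the full diameter 2r the difference is 4GMr/d³.
Δa = 4GMr/d³
   = 4 × (6.674 × 10⁻¹¹) × (1.19 × 10³⁰) × (4.90) / (2.60 × 10⁷)³
   = 8.86 × 10⁻² m/s²

8.86 × 10⁻² m/s²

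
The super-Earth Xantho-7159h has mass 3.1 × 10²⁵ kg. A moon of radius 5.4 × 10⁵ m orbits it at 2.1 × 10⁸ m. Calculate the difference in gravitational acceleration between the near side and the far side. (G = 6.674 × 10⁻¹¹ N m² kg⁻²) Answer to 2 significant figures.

Near-to-far spans 2r, so the tidal difference is twice the near-to-center value: 4GMr/d³.
Δg = 4GMr/d³
   = 4 × (6.674 × 10⁻¹¹) × (3.1 × 10²⁵) × (5.4 × 10⁵) / (2.1 × 10⁸)³
   = 4.8 × 10⁻⁴ m/s²

4.8 × 10⁻⁴ m/s²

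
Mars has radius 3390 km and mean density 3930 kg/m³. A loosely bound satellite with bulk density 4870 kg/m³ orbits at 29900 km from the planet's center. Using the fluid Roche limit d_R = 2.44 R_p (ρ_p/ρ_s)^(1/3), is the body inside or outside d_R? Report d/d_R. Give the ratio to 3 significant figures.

d_R = 2.44 × (3390 km) × (3930/4870)^(1/3) = 7701 km
d/d_R = (29900) / (7701) = 3.88
Since d/d_R > 1, the body is outside the Roche limit.

outside; d/d_R ≈ 3.88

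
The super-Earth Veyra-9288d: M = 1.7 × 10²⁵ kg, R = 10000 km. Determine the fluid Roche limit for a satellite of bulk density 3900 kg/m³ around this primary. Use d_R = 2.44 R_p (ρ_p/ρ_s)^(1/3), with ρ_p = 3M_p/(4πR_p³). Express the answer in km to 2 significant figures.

25000 km

ρ_p = 3M_p/(4πR_p³) = 3 × (1.7 × 10²⁵) / (4π × (1.0 × 10⁷ m)³) = 4100 kg/m³
d_R = 2.44 × 10000 km × (4100/3900)^(1/3)
    = 25000 km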